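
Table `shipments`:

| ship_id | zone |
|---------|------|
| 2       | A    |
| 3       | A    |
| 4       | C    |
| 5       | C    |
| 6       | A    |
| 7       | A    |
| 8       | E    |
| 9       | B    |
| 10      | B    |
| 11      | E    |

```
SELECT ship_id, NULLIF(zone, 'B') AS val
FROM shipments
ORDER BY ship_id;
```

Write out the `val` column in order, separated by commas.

ship_id=2: zone=A vs B: differ → A
ship_id=3: zone=A vs B: differ → A
ship_id=4: zone=C vs B: differ → C
ship_id=5: zone=C vs B: differ → C
ship_id=6: zone=A vs B: differ → A
ship_id=7: zone=A vs B: differ → A
ship_id=8: zone=E vs B: differ → E
ship_id=9: zone=B vs B: equal → NULL
ship_id=10: zone=B vs B: equal → NULL
ship_id=11: zone=E vs B: differ → E

A, A, C, C, A, A, E, NULL, NULL, E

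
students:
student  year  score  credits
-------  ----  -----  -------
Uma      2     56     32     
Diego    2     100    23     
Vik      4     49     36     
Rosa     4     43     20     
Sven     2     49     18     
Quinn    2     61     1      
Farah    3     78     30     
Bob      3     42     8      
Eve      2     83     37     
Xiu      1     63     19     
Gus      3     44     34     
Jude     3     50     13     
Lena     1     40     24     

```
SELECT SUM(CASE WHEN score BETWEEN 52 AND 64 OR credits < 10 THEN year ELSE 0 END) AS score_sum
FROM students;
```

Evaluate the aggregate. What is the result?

8

student=Uma: ✓ → 2
student=Diego: ✗
student=Vik: ✗
student=Rosa: ✗
student=Sven: ✗
student=Quinn: ✓ → 2
student=Farah: ✗
student=Bob: ✓ → 3
student=Eve: ✗
student=Xiu: ✓ → 1
student=Gus: ✗
student=Jude: ✗
student=Lena: ✗
score_sum = 2 + 2 + 3 + 1 = 8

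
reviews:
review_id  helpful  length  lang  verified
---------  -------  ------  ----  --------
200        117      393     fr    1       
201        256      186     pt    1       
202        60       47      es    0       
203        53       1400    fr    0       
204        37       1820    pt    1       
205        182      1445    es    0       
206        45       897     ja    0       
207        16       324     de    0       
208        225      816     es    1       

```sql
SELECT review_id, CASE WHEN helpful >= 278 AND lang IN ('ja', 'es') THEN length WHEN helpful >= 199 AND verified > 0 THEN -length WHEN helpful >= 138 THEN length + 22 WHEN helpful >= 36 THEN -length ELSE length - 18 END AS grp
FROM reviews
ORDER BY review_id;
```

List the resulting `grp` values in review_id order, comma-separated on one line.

review_id=200: helpful >= 36 → -393
review_id=201: helpful >= 199 AND verified > 0 → -186
review_id=202: helpful >= 36 → -47
review_id=203: helpful >= 36 → -1400
review_id=204: helpful >= 36 → -1820
review_id=205: helpful >= 138 → 1467
review_id=206: helpful >= 36 → -897
review_id=207: ELSE → 306
review_id=208: helpful >= 199 AND verified > 0 → -816

-393, -186, -47, -1400, -1820, 1467, -897, 306, -816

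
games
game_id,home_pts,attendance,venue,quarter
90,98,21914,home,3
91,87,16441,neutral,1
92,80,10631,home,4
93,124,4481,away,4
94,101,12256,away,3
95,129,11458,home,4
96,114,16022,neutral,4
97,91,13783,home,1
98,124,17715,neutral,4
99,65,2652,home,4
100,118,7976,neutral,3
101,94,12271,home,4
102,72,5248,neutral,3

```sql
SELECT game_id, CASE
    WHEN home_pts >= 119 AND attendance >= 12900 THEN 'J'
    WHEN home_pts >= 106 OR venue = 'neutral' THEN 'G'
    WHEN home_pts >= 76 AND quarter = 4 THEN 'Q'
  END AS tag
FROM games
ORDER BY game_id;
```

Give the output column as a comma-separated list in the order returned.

NULL, G, Q, G, NULL, G, G, NULL, J, NULL, G, Q, G

game_id=90: (no match → NULL) → NULL
game_id=91: home_pts >= 106 OR venue = 'neutral' → G
game_id=92: home_pts >= 76 AND quarter = 4 → Q
game_id=93: home_pts >= 106 OR venue = 'neutral' → G
game_id=94: (no match → NULL) → NULL
game_id=95: home_pts >= 106 OR venue = 'neutral' → G
game_id=96: home_pts >= 106 OR venue = 'neutral' → G
game_id=97: (no match → NULL) → NULL
game_id=98: home_pts >= 119 AND attendance >= 12900 → J
game_id=99: (no match → NULL) → NULL
game_id=100: home_pts >= 106 OR venue = 'neutral' → G
game_id=101: home_pts >= 76 AND quarter = 4 → Q
game_id=102: home_pts >= 106 OR venue = 'neutral' → G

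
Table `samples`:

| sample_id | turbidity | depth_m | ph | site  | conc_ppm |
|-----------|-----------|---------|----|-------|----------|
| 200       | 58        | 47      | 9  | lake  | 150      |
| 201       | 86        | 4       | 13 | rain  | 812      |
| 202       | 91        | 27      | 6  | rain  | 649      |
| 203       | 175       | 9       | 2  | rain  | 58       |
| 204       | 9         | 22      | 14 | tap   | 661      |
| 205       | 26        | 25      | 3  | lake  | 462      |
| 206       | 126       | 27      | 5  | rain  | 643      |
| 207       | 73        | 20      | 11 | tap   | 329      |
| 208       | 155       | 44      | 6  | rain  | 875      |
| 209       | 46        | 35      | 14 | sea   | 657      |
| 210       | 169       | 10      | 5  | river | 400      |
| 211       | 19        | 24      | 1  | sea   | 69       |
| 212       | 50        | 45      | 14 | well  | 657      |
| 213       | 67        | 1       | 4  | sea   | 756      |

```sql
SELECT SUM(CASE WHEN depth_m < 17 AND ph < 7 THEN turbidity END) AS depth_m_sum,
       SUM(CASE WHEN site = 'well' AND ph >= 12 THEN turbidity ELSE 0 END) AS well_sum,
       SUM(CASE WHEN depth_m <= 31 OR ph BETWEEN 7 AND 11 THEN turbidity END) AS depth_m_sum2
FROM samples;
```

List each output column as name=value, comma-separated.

[depth_m_sum: depth_m < 17 AND ph < 7]
sample_id=200: ✗
sample_id=201: ✗
sample_id=202: ✗
sample_id=203: ✓ → 175
sample_id=204: ✗
sample_id=205: ✗
sample_id=206: ✗
sample_id=207: ✗
sample_id=208: ✗
sample_id=209: ✗
sample_id=210: ✓ → 169
sample_id=211: ✗
sample_id=212: ✗
sample_id=213: ✓ → 67
depth_m_sum = 175 + 169 + 67 = 411
—
[well_sum: site = 'well' AND ph >= 12]
sample_id=200: ✗
sample_id=201: ✗
sample_id=202: ✗
sample_id=203: ✗
sample_id=204: ✗
sample_id=205: ✗
sample_id=206: ✗
sample_id=207: ✗
sample_id=208: ✗
sample_id=209: ✗
sample_id=210: ✗
sample_id=211: ✗
sample_id=212: ✓ → 50
sample_id=213: ✗
well_sum = 50
—
[depth_m_sum2: depth_m <= 31 OR ph BETWEEN 7 AND 11]
sample_id=200: ✓ → 58
sample_id=201: ✓ → 86
sample_id=202: ✓ → 91
sample_id=203: ✓ → 175
sample_id=204: ✓ → 9
sample_id=205: ✓ → 26
sample_id=206: ✓ → 126
sample_id=207: ✓ → 73
sample_id=208: ✗
sample_id=209: ✗
sample_id=210: ✓ → 169
sample_id=211: ✓ → 19
sample_id=212: ✗
sample_id=213: ✓ → 67
depth_m_sum2 = 58 + 86 + 91 + 175 + 9 + 26 + 126 + 73 + 169 + 19 + 67 = 899

depth_m_sum=411, well_sum=50, depth_m_sum2=899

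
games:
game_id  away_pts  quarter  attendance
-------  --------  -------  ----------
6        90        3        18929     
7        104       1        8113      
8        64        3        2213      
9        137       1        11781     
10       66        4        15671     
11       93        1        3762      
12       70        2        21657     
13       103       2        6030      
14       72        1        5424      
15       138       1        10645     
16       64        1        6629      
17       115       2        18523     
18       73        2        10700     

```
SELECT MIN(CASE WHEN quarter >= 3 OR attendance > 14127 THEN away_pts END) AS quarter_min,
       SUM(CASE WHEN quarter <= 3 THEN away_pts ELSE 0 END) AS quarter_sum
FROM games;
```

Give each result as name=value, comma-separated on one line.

[quarter_min: quarter >= 3 OR attendance > 14127]
game_id=6: ✓ → 90
game_id=7: ✗
game_id=8: ✓ → 64
game_id=9: ✗
game_id=10: ✓ → 66
game_id=11: ✗
game_id=12: ✓ → 70
game_id=13: ✗
game_id=14: ✗
game_id=15: ✗
game_id=16: ✗
game_id=17: ✓ → 115
game_id=18: ✗
quarter_min = MIN(90, 64, 66, 70, 115) = 64
—
[quarter_sum: quarter <= 3]
game_id=6: ✓ → 90
game_id=7: ✓ → 104
game_id=8: ✓ → 64
game_id=9: ✓ → 137
game_id=10: ✗
game_id=11: ✓ → 93
game_id=12: ✓ → 70
game_id=13: ✓ → 103
game_id=14: ✓ → 72
game_id=15: ✓ → 138
game_id=16: ✓ → 64
game_id=17: ✓ → 115
game_id=18: ✓ → 73
quarter_sum = 90 + 104 + 64 + 137 + 93 + 70 + 103 + 72 + 138 + 64 + 115 + 73 = 1123

quarter_min=64, quarter_sum=1123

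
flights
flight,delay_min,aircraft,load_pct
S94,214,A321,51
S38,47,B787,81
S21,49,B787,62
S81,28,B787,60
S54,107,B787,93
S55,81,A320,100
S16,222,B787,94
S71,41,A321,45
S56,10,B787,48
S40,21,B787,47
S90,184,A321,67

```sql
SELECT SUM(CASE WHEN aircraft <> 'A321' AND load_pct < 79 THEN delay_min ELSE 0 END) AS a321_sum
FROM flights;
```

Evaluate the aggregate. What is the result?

108

flight=S94: ✗
flight=S38: ✗
flight=S21: ✓ → 49
flight=S81: ✓ → 28
flight=S54: ✗
flight=S55: ✗
flight=S16: ✗
flight=S71: ✗
flight=S56: ✓ → 10
flight=S40: ✓ → 21
flight=S90: ✗
a321_sum = 49 + 28 + 10 + 21 = 108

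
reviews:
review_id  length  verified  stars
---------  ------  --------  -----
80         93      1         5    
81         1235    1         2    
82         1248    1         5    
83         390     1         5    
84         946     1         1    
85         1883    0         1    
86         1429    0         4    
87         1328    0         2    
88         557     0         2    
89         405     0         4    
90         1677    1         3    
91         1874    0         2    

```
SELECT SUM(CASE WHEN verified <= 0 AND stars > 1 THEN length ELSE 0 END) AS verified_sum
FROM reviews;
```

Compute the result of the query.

review_id=80: ✗
review_id=81: ✗
review_id=82: ✗
review_id=83: ✗
review_id=84: ✗
review_id=85: ✗
review_id=86: ✓ → 1429
review_id=87: ✓ → 1328
review_id=88: ✓ → 557
review_id=89: ✓ → 405
review_id=90: ✗
review_id=91: ✓ → 1874
verified_sum = 1429 + 1328 + 557 + 405 + 1874 = 5593

5593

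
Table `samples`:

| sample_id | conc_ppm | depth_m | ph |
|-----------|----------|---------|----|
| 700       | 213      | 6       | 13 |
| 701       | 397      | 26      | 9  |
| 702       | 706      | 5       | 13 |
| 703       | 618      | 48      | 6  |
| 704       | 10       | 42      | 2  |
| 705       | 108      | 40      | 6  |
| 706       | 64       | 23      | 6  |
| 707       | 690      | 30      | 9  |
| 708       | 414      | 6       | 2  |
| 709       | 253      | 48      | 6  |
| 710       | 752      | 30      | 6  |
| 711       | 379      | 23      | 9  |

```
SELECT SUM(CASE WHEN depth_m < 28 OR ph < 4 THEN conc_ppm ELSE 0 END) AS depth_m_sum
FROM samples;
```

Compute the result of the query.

2183

sample_id=700: ✓ → 213
sample_id=701: ✓ → 397
sample_id=702: ✓ → 706
sample_id=703: ✗
sample_id=704: ✓ → 10
sample_id=705: ✗
sample_id=706: ✓ → 64
sample_id=707: ✗
sample_id=708: ✓ → 414
sample_id=709: ✗
sample_id=710: ✗
sample_id=711: ✓ → 379
depth_m_sum = 213 + 397 + 706 + 10 + 64 + 414 + 379 = 2183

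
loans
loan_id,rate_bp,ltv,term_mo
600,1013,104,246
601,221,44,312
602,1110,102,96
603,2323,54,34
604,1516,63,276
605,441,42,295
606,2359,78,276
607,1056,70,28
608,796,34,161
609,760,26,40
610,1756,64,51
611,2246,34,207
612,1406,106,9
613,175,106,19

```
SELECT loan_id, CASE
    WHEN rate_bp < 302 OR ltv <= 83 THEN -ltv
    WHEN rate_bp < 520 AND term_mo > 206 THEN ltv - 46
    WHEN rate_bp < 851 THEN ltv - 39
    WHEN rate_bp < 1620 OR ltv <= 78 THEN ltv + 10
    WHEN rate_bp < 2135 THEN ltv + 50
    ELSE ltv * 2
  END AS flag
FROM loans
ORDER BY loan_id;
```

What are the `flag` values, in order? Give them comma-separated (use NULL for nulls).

114, -44, 112, -54, -63, -42, -78, -70, -34, -26, -64, -34, 116, -106

loan_id=600: rate_bp < 1620 OR ltv <= 78 → 114
loan_id=601: rate_bp < 302 OR ltv <= 83 → -44
loan_id=602: rate_bp < 1620 OR ltv <= 78 → 112
loan_id=603: rate_bp < 302 OR ltv <= 83 → -54
loan_id=604: rate_bp < 302 OR ltv <= 83 → -63
loan_id=605: rate_bp < 302 OR ltv <= 83 → -42
loan_id=606: rate_bp < 302 OR ltv <= 83 → -78
loan_id=607: rate_bp < 302 OR ltv <= 83 → -70
loan_id=608: rate_bp < 302 OR ltv <= 83 → -34
loan_id=609: rate_bp < 302 OR ltv <= 83 → -26
loan_id=610: rate_bp < 302 OR ltv <= 83 → -64
loan_id=611: rate_bp < 302 OR ltv <= 83 → -34
loan_id=612: rate_bp < 1620 OR ltv <= 78 → 116
loan_id=613: rate_bp < 302 OR ltv <= 83 → -106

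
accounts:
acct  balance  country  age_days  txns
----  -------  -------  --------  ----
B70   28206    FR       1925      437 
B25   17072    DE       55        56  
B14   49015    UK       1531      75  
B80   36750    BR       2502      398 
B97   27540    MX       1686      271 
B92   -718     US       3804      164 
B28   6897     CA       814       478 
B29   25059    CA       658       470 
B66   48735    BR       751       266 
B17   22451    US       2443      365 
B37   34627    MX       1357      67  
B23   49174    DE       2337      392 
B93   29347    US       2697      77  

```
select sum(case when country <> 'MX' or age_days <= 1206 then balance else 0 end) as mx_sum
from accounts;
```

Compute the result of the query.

acct=B70: ✓ → 28206
acct=B25: ✓ → 17072
acct=B14: ✓ → 49015
acct=B80: ✓ → 36750
acct=B97: ✗
acct=B92: ✓ → -718
acct=B28: ✓ → 6897
acct=B29: ✓ → 25059
acct=B66: ✓ → 48735
acct=B17: ✓ → 22451
acct=B37: ✗
acct=B23: ✓ → 49174
acct=B93: ✓ → 29347
mx_sum = 28206 + 17072 + 49015 + 36750 + -718 + 6897 + 25059 + 48735 + 22451 + 49174 + 29347 = 311988

311988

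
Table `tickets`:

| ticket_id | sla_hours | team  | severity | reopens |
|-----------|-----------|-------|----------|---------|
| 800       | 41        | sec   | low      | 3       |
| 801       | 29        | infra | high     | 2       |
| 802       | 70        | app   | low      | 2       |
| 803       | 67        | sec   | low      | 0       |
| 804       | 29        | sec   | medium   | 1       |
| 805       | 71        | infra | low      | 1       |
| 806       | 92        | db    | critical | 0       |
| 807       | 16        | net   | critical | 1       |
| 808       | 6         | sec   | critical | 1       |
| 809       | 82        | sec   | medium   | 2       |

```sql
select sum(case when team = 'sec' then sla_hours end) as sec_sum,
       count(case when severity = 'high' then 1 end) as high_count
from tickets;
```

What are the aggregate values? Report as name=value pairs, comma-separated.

[sec_sum: team = 'sec']
ticket_id=800: ✓ → 41
ticket_id=801: ✗
ticket_id=802: ✗
ticket_id=803: ✓ → 67
ticket_id=804: ✓ → 29
ticket_id=805: ✗
ticket_id=806: ✗
ticket_id=807: ✗
ticket_id=808: ✓ → 6
ticket_id=809: ✓ → 82
sec_sum = 41 + 67 + 29 + 6 + 82 = 225
—
[high_count: severity = 'high']
ticket_id=800: ✗
ticket_id=801: ✓ → 1
ticket_id=802: ✗
ticket_id=803: ✗
ticket_id=804: ✗
ticket_id=805: ✗
ticket_id=806: ✗
ticket_id=807: ✗
ticket_id=808: ✗
ticket_id=809: ✗
high_count = COUNT(1) = 1

sec_sum=225, high_count=1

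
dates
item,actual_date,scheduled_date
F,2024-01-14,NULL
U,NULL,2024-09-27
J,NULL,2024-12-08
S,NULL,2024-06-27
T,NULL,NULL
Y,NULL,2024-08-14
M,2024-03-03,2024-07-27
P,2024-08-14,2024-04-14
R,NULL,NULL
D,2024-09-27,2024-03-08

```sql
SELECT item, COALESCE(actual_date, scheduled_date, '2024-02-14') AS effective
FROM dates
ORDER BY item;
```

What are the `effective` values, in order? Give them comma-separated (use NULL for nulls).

2024-09-27, 2024-01-14, 2024-12-08, 2024-03-03, 2024-08-14, 2024-02-14, 2024-06-27, 2024-02-14, 2024-09-27, 2024-08-14

item=D: actual_date=2024-09-27 → 2024-09-27
item=F: actual_date=2024-01-14 → 2024-01-14
item=J: actual_date=NULL, scheduled_date=2024-12-08 → 2024-12-08
item=M: actual_date=2024-03-03 → 2024-03-03
item=P: actual_date=2024-08-14 → 2024-08-14
item=R: actual_date=NULL, scheduled_date=NULL, → literal 2024-02-14 → 2024-02-14
item=S: actual_date=NULL, scheduled_date=2024-06-27 → 2024-06-27
item=T: actual_date=NULL, scheduled_date=NULL, → literal 2024-02-14 → 2024-02-14
item=U: actual_date=NULL, scheduled_date=2024-09-27 → 2024-09-27
item=Y: actual_date=NULL, scheduled_date=2024-08-14 → 2024-08-14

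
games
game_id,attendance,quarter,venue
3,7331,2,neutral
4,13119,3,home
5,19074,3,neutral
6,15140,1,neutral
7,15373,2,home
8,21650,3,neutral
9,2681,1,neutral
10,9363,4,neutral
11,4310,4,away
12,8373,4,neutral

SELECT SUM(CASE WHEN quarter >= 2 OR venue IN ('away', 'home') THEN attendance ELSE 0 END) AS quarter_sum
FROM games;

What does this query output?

game_id=3: ✓ → 7331
game_id=4: ✓ → 13119
game_id=5: ✓ → 19074
game_id=6: ✗
game_id=7: ✓ → 15373
game_id=8: ✓ → 21650
game_id=9: ✗
game_id=10: ✓ → 9363
game_id=11: ✓ → 4310
game_id=12: ✓ → 8373
quarter_sum = 7331 + 13119 + 19074 + 15373 + 21650 + 9363 + 4310 + 8373 = 98593

98593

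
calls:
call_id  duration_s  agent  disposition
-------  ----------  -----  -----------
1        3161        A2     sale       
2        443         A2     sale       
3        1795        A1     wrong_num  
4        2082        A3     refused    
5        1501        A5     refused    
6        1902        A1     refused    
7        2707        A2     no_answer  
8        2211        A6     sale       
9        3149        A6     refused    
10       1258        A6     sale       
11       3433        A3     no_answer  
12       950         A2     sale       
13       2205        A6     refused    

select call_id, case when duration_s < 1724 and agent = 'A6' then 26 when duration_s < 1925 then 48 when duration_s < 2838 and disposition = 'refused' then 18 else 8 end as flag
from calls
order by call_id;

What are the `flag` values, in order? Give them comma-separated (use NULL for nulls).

call_id=1: ELSE → 8
call_id=2: duration_s < 1925 → 48
call_id=3: duration_s < 1925 → 48
call_id=4: duration_s < 2838 and disposition = 'refused' → 18
call_id=5: duration_s < 1925 → 48
call_id=6: duration_s < 1925 → 48
call_id=7: ELSE → 8
call_id=8: ELSE → 8
call_id=9: ELSE → 8
call_id=10: duration_s < 1724 and agent = 'A6' → 26
call_id=11: ELSE → 8
call_id=12: duration_s < 1925 → 48
call_id=13: duration_s < 2838 and disposition = 'refused' → 18

8, 48, 48, 18, 48, 48, 8, 8, 8, 26, 8, 48, 18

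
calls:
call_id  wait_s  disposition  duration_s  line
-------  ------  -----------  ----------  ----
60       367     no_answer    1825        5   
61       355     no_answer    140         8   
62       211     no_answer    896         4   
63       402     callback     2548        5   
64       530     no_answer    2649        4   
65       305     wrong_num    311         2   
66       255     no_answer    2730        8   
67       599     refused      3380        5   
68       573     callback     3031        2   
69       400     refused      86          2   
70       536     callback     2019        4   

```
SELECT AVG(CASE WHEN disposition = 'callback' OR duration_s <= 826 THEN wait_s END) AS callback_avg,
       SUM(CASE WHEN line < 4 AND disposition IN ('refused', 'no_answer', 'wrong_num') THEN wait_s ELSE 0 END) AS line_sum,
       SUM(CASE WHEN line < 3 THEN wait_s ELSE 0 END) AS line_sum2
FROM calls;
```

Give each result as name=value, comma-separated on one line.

callback_avg=428.5, line_sum=705, line_sum2=1278

[callback_avg: disposition = 'callback' OR duration_s <= 826]
call_id=60: ✗
call_id=61: ✓ → 355
call_id=62: ✗
call_id=63: ✓ → 402
call_id=64: ✗
call_id=65: ✓ → 305
call_id=66: ✗
call_id=67: ✗
call_id=68: ✓ → 573
call_id=69: ✓ → 400
call_id=70: ✓ → 536
callback_avg = (355 + 402 + 305 + 573 + 400 + 536) / 6 = 428.5
—
[line_sum: line < 4 AND disposition IN ('refused', 'no_answer', 'wrong_num')]
call_id=60: ✗
call_id=61: ✗
call_id=62: ✗
call_id=63: ✗
call_id=64: ✗
call_id=65: ✓ → 305
call_id=66: ✗
call_id=67: ✗
call_id=68: ✗
call_id=69: ✓ → 400
call_id=70: ✗
line_sum = 305 + 400 = 705
—
[line_sum2: line < 3]
call_id=60: ✗
call_id=61: ✗
call_id=62: ✗
call_id=63: ✗
call_id=64: ✗
call_id=65: ✓ → 305
call_id=66: ✗
call_id=67: ✗
call_id=68: ✓ → 573
call_id=69: ✓ → 400
call_id=70: ✗
line_sum2 = 305 + 573 + 400 = 1278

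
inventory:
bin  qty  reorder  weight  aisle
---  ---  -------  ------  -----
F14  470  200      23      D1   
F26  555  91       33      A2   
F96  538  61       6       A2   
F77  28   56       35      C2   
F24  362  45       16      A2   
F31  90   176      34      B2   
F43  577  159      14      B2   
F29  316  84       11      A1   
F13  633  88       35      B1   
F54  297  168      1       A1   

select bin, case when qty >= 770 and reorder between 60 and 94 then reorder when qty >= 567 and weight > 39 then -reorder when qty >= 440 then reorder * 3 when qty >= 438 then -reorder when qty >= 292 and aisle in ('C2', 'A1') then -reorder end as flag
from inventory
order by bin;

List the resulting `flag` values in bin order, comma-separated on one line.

264, 600, NULL, 273, -84, NULL, 477, -168, NULL, 183

bin=F13: qty >= 440 → 264
bin=F14: qty >= 440 → 600
bin=F24: (no match → NULL) → NULL
bin=F26: qty >= 440 → 273
bin=F29: qty >= 292 and aisle in ('C2', 'A1') → -84
bin=F31: (no match → NULL) → NULL
bin=F43: qty >= 440 → 477
bin=F54: qty >= 292 and aisle in ('C2', 'A1') → -168
bin=F77: (no match → NULL) → NULL
bin=F96: qty >= 440 → 183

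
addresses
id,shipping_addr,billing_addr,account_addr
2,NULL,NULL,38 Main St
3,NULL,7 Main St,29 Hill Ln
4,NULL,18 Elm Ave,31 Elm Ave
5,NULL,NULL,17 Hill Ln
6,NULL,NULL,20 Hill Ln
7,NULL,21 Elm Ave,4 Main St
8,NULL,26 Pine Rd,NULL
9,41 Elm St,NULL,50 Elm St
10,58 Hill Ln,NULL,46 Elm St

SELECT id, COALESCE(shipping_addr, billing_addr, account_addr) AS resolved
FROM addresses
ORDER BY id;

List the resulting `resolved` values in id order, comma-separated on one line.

id=2: shipping_addr=NULL, billing_addr=NULL, account_addr=38 Main St → 38 Main St
id=3: shipping_addr=NULL, billing_addr=7 Main St → 7 Main St
id=4: shipping_addr=NULL, billing_addr=18 Elm Ave → 18 Elm Ave
id=5: shipping_addr=NULL, billing_addr=NULL, account_addr=17 Hill Ln → 17 Hill Ln
id=6: shipping_addr=NULL, billing_addr=NULL, account_addr=20 Hill Ln → 20 Hill Ln
id=7: shipping_addr=NULL, billing_addr=21 Elm Ave → 21 Elm Ave
id=8: shipping_addr=NULL, billing_addr=26 Pine Rd → 26 Pine Rd
id=9: shipping_addr=41 Elm St → 41 Elm St
id=10: shipping_addr=58 Hill Ln → 58 Hill Ln

38 Main St, 7 Main St, 18 Elm Ave, 17 Hill Ln, 20 Hill Ln, 21 Elm Ave, 26 Pine Rd, 41 Elm St, 58 Hill Ln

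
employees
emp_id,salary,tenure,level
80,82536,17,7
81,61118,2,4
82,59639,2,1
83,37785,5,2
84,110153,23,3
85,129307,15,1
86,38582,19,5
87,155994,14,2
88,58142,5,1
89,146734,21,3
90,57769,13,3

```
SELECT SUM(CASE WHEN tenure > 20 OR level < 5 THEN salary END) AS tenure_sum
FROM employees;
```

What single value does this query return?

emp_id=80: ✗
emp_id=81: ✓ → 61118
emp_id=82: ✓ → 59639
emp_id=83: ✓ → 37785
emp_id=84: ✓ → 110153
emp_id=85: ✓ → 129307
emp_id=86: ✗
emp_id=87: ✓ → 155994
emp_id=88: ✓ → 58142
emp_id=89: ✓ → 146734
emp_id=90: ✓ → 57769
tenure_sum = 61118 + 59639 + 37785 + 110153 + 129307 + 155994 + 58142 + 146734 + 57769 = 816641

816641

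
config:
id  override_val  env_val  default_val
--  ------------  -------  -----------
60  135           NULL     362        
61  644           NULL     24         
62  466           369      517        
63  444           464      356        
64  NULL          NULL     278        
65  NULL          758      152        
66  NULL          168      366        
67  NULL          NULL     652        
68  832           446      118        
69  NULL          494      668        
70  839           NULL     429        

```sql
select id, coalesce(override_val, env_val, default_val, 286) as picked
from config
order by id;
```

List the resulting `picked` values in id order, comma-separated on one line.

id=60: override_val=135 → 135
id=61: override_val=644 → 644
id=62: override_val=466 → 466
id=63: override_val=444 → 444
id=64: override_val=NULL, env_val=NULL, default_val=278 → 278
id=65: override_val=NULL, env_val=758 → 758
id=66: override_val=NULL, env_val=168 → 168
id=67: override_val=NULL, env_val=NULL, default_val=652 → 652
id=68: override_val=832 → 832
id=69: override_val=NULL, env_val=494 → 494
id=70: override_val=839 → 839

135, 644, 466, 444, 278, 758, 168, 652, 832, 494, 839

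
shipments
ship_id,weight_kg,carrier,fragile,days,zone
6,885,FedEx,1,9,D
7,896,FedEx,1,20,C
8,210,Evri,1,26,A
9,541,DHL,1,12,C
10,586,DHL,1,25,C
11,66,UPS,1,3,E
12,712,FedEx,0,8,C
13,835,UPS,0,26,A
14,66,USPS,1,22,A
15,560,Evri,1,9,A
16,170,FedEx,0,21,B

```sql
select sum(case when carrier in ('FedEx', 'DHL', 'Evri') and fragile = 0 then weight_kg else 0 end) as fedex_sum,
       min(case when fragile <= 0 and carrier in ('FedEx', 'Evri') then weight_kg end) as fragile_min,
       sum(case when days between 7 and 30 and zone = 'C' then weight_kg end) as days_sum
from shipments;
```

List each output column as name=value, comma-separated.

fedex_sum=882, fragile_min=170, days_sum=2735

[fedex_sum: carrier in ('FedEx', 'DHL', 'Evri') and fragile = 0]
ship_id=6: ✗
ship_id=7: ✗
ship_id=8: ✗
ship_id=9: ✗
ship_id=10: ✗
ship_id=11: ✗
ship_id=12: ✓ → 712
ship_id=13: ✗
ship_id=14: ✗
ship_id=15: ✗
ship_id=16: ✓ → 170
fedex_sum = 712 + 170 = 882
—
[fragile_min: fragile <= 0 and carrier in ('FedEx', 'Evri')]
ship_id=6: ✗
ship_id=7: ✗
ship_id=8: ✗
ship_id=9: ✗
ship_id=10: ✗
ship_id=11: ✗
ship_id=12: ✓ → 712
ship_id=13: ✗
ship_id=14: ✗
ship_id=15: ✗
ship_id=16: ✓ → 170
fragile_min = MIN(712, 170) = 170
—
[days_sum: days between 7 and 30 and zone = 'C']
ship_id=6: ✗
ship_id=7: ✓ → 896
ship_id=8: ✗
ship_id=9: ✓ → 541
ship_id=10: ✓ → 586
ship_id=11: ✗
ship_id=12: ✓ → 712
ship_id=13: ✗
ship_id=14: ✗
ship_id=15: ✗
ship_id=16: ✗
days_sum = 896 + 541 + 586 + 712 = 2735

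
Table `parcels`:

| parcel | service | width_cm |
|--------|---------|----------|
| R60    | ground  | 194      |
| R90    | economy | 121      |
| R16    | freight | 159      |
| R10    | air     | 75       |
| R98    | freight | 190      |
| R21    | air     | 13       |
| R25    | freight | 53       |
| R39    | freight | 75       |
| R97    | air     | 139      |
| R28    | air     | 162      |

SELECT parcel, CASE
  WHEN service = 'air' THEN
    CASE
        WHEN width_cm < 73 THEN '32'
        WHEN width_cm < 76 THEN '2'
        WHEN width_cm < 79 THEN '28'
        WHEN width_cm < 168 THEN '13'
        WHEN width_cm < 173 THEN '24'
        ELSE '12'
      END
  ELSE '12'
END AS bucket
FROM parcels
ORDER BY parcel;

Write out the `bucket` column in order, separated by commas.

parcel=R10: service='air' → inner[width_cm < 76] → 2
parcel=R16: service='freight' → outer ELSE → 12
parcel=R21: service='air' → inner[width_cm < 73] → 32
parcel=R25: service='freight' → outer ELSE → 12
parcel=R28: service='air' → inner[width_cm < 168] → 13
parcel=R39: service='freight' → outer ELSE → 12
parcel=R60: service='ground' → outer ELSE → 12
parcel=R90: service='economy' → outer ELSE → 12
parcel=R97: service='air' → inner[width_cm < 168] → 13
parcel=R98: service='freight' → outer ELSE → 12

2, 12, 32, 12, 13, 12, 12, 12, 13, 12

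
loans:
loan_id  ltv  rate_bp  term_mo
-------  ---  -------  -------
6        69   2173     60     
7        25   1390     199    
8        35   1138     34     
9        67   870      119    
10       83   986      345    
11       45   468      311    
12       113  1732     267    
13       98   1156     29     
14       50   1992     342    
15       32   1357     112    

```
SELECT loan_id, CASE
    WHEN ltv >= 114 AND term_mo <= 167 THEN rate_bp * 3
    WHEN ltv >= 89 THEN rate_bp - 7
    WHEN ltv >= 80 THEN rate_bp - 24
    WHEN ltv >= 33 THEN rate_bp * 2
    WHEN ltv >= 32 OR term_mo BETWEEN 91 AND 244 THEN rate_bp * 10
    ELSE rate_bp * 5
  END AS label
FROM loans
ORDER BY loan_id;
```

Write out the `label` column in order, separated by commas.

loan_id=6: ltv >= 33 → 4346
loan_id=7: ltv >= 32 OR term_mo BETWEEN 91 AND 244 → 13900
loan_id=8: ltv >= 33 → 2276
loan_id=9: ltv >= 33 → 1740
loan_id=10: ltv >= 80 → 962
loan_id=11: ltv >= 33 → 936
loan_id=12: ltv >= 89 → 1725
loan_id=13: ltv >= 89 → 1149
loan_id=14: ltv >= 33 → 3984
loan_id=15: ltv >= 32 OR term_mo BETWEEN 91 AND 244 → 13570

4346, 13900, 2276, 1740, 962, 936, 1725, 1149, 3984, 13570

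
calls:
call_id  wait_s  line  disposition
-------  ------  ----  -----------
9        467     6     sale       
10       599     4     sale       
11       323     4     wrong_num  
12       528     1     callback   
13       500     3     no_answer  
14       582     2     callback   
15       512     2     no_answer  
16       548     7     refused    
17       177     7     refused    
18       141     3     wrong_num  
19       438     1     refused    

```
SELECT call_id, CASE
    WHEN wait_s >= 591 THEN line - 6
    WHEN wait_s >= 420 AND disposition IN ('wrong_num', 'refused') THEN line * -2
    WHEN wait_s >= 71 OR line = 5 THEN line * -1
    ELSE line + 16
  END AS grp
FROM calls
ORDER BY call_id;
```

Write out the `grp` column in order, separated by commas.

-6, -2, -4, -1, -3, -2, -2, -14, -7, -3, -2

call_id=9: wait_s >= 71 OR line = 5 → -6
call_id=10: wait_s >= 591 → -2
call_id=11: wait_s >= 71 OR line = 5 → -4
call_id=12: wait_s >= 71 OR line = 5 → -1
call_id=13: wait_s >= 71 OR line = 5 → -3
call_id=14: wait_s >= 71 OR line = 5 → -2
call_id=15: wait_s >= 71 OR line = 5 → -2
call_id=16: wait_s >= 420 AND disposition IN ('wrong_num', 'refused') → -14
call_id=17: wait_s >= 71 OR line = 5 → -7
call_id=18: wait_s >= 71 OR line = 5 → -3
call_id=19: wait_s >= 420 AND disposition IN ('wrong_num', 'refused') → -2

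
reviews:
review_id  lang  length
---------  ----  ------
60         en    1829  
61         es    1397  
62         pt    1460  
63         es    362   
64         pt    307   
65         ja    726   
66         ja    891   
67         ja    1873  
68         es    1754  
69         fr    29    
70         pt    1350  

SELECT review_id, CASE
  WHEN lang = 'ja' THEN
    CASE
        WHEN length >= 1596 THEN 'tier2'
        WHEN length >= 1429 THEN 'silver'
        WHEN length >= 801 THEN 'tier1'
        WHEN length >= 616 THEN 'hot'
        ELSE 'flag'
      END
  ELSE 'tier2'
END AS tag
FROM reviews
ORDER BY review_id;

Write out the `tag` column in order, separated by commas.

review_id=60: lang='en' → outer ELSE → tier2
review_id=61: lang='es' → outer ELSE → tier2
review_id=62: lang='pt' → outer ELSE → tier2
review_id=63: lang='es' → outer ELSE → tier2
review_id=64: lang='pt' → outer ELSE → tier2
review_id=65: lang='ja' → inner[length >= 616] → hot
review_id=66: lang='ja' → inner[length >= 801] → tier1
review_id=67: lang='ja' → inner[length >= 1596] → tier2
review_id=68: lang='es' → outer ELSE → tier2
review_id=69: lang='fr' → outer ELSE → tier2
review_id=70: lang='pt' → outer ELSE → tier2

tier2, tier2, tier2, tier2, tier2, hot, tier1, tier2, tier2, tier2, tier2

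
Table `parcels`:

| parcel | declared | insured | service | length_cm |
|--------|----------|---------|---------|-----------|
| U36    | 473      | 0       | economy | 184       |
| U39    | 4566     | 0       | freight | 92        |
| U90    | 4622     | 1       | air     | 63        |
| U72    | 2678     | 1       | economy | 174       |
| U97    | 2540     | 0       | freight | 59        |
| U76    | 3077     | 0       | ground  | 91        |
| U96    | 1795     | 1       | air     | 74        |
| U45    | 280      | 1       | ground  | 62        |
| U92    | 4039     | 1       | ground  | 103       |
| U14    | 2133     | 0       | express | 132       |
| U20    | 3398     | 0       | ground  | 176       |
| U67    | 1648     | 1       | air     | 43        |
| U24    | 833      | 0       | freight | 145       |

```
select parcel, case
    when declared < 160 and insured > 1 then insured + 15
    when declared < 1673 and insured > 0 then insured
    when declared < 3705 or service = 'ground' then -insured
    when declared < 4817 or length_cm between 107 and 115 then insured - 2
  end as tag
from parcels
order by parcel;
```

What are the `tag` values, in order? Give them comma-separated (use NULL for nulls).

0, 0, 0, 0, -2, 1, 1, -1, 0, -1, -1, -1, 0

parcel=U14: declared < 3705 or service = 'ground' → 0
parcel=U20: declared < 3705 or service = 'ground' → 0
parcel=U24: declared < 3705 or service = 'ground' → 0
parcel=U36: declared < 3705 or service = 'ground' → 0
parcel=U39: declared < 4817 or length_cm between 107 and 115 → -2
parcel=U45: declared < 1673 and insured > 0 → 1
parcel=U67: declared < 1673 and insured > 0 → 1
parcel=U72: declared < 3705 or service = 'ground' → -1
parcel=U76: declared < 3705 or service = 'ground' → 0
parcel=U90: declared < 4817 or length_cm between 107 and 115 → -1
parcel=U92: declared < 3705 or service = 'ground' → -1
parcel=U96: declared < 3705 or service = 'ground' → -1
parcel=U97: declared < 3705 or service = 'ground' → 0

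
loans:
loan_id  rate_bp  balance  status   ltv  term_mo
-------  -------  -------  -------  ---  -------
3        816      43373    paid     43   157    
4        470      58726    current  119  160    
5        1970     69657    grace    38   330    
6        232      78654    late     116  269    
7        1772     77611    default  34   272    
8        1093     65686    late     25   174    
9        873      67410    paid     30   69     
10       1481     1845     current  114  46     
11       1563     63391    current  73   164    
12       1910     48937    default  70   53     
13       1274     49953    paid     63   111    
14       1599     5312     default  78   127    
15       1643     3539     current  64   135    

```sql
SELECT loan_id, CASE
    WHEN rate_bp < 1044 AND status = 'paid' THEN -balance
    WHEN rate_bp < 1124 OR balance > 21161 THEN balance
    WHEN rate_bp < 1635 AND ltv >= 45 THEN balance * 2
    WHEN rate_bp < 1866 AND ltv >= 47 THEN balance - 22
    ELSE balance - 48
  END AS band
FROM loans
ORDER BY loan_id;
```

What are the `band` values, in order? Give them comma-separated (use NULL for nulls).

loan_id=3: rate_bp < 1044 AND status = 'paid' → -43373
loan_id=4: rate_bp < 1124 OR balance > 21161 → 58726
loan_id=5: rate_bp < 1124 OR balance > 21161 → 69657
loan_id=6: rate_bp < 1124 OR balance > 21161 → 78654
loan_id=7: rate_bp < 1124 OR balance > 21161 → 77611
loan_id=8: rate_bp < 1124 OR balance > 21161 → 65686
loan_id=9: rate_bp < 1044 AND status = 'paid' → -67410
loan_id=10: rate_bp < 1635 AND ltv >= 45 → 3690
loan_id=11: rate_bp < 1124 OR balance > 21161 → 63391
loan_id=12: rate_bp < 1124 OR balance > 21161 → 48937
loan_id=13: rate_bp < 1124 OR balance > 21161 → 49953
loan_id=14: rate_bp < 1635 AND ltv >= 45 → 10624
loan_id=15: rate_bp < 1866 AND ltv >= 47 → 3517

-43373, 58726, 69657, 78654, 77611, 65686, -67410, 3690, 63391, 48937, 49953, 10624, 3517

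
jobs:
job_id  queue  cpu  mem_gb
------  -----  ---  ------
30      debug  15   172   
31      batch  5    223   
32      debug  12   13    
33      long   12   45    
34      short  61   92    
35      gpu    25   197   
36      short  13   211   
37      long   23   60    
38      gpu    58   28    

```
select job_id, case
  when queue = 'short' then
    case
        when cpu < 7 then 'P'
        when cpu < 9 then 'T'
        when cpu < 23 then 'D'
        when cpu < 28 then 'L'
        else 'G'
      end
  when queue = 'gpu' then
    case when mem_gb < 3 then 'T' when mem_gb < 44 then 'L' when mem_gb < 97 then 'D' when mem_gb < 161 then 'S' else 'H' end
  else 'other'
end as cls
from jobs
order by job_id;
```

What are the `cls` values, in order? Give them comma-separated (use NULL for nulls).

other, other, other, other, G, H, D, other, L

job_id=30: queue='debug' → outer ELSE → other
job_id=31: queue='batch' → outer ELSE → other
job_id=32: queue='debug' → outer ELSE → other
job_id=33: queue='long' → outer ELSE → other
job_id=34: queue='short' → inner[ELSE] → G
job_id=35: queue='gpu' → inner[ELSE] → H
job_id=36: queue='short' → inner[cpu < 23] → D
job_id=37: queue='long' → outer ELSE → other
job_id=38: queue='gpu' → inner[mem_gb < 44] → L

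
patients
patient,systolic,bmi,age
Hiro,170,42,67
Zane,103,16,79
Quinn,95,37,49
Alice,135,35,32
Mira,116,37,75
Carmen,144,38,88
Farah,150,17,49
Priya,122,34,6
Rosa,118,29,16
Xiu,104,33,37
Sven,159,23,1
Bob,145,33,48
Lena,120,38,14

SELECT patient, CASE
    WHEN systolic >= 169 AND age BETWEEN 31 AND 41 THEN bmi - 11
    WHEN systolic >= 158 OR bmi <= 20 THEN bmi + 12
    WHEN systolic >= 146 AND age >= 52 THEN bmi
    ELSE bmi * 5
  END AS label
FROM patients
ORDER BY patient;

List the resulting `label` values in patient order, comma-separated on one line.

175, 165, 190, 29, 54, 190, 185, 170, 185, 145, 35, 165, 28

patient=Alice: ELSE → 175
patient=Bob: ELSE → 165
patient=Carmen: ELSE → 190
patient=Farah: systolic >= 158 OR bmi <= 20 → 29
patient=Hiro: systolic >= 158 OR bmi <= 20 → 54
patient=Lena: ELSE → 190
patient=Mira: ELSE → 185
patient=Priya: ELSE → 170
patient=Quinn: ELSE → 185
patient=Rosa: ELSE → 145
patient=Sven: systolic >= 158 OR bmi <= 20 → 35
patient=Xiu: ELSE → 165
patient=Zane: systolic >= 158 OR bmi <= 20 → 28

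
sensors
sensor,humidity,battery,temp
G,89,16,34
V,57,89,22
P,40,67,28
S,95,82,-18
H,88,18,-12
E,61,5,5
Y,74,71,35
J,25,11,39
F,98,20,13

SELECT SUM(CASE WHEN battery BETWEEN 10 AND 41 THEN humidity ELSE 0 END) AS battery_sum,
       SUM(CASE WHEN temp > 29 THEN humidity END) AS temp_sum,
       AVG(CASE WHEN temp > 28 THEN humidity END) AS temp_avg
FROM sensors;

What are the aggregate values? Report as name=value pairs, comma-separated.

[battery_sum: battery BETWEEN 10 AND 41]
sensor=G: ✓ → 89
sensor=V: ✗
sensor=P: ✗
sensor=S: ✗
sensor=H: ✓ → 88
sensor=E: ✗
sensor=Y: ✗
sensor=J: ✓ → 25
sensor=F: ✓ → 98
battery_sum = 89 + 88 + 25 + 98 = 300
—
[temp_sum: temp > 29]
sensor=G: ✓ → 89
sensor=V: ✗
sensor=P: ✗
sensor=S: ✗
sensor=H: ✗
sensor=E: ✗
sensor=Y: ✓ → 74
sensor=J: ✓ → 25
sensor=F: ✗
temp_sum = 89 + 74 + 25 = 188
—
[temp_avg: temp > 28]
sensor=G: ✓ → 89
sensor=V: ✗
sensor=P: ✗
sensor=S: ✗
sensor=H: ✗
sensor=E: ✗
sensor=Y: ✓ → 74
sensor=J: ✓ → 25
sensor=F: ✗
temp_avg = (89 + 74 + 25) / 3 = 62.6666666667

battery_sum=300, temp_sum=188, temp_avg=62.6666666667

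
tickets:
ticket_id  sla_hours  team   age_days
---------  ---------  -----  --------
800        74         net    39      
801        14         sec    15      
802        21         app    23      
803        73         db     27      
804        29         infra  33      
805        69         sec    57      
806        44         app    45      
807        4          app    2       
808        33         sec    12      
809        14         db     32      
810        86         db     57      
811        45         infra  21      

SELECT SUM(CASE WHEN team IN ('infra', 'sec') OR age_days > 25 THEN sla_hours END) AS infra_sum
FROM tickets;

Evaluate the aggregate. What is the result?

ticket_id=800: ✓ → 74
ticket_id=801: ✓ → 14
ticket_id=802: ✗
ticket_id=803: ✓ → 73
ticket_id=804: ✓ → 29
ticket_id=805: ✓ → 69
ticket_id=806: ✓ → 44
ticket_id=807: ✗
ticket_id=808: ✓ → 33
ticket_id=809: ✓ → 14
ticket_id=810: ✓ → 86
ticket_id=811: ✓ → 45
infra_sum = 74 + 14 + 73 + 29 + 69 + 44 + 33 + 14 + 86 + 45 = 481

481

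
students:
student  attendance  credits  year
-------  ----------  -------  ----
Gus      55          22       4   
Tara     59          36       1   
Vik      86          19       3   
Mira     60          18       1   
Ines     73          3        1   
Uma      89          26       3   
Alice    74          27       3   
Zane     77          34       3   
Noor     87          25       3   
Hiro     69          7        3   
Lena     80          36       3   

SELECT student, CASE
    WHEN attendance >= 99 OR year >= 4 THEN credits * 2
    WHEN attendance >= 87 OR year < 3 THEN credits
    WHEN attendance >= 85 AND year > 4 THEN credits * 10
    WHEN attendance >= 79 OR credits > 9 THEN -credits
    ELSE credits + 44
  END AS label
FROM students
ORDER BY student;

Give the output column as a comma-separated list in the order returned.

-27, 44, 51, 3, -36, 18, 25, 36, 26, -19, -34

student=Alice: attendance >= 79 OR credits > 9 → -27
student=Gus: attendance >= 99 OR year >= 4 → 44
student=Hiro: ELSE → 51
student=Ines: attendance >= 87 OR year < 3 → 3
student=Lena: attendance >= 79 OR credits > 9 → -36
student=Mira: attendance >= 87 OR year < 3 → 18
student=Noor: attendance >= 87 OR year < 3 → 25
student=Tara: attendance >= 87 OR year < 3 → 36
student=Uma: attendance >= 87 OR year < 3 → 26
student=Vik: attendance >= 79 OR credits > 9 → -19
student=Zane: attendance >= 79 OR credits > 9 → -34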